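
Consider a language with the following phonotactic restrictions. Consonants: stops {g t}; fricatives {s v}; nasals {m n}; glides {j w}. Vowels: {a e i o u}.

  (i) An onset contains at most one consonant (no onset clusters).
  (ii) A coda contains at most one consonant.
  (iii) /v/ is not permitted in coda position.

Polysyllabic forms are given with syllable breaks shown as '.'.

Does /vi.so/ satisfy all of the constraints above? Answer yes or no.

/vi.so/ — σ1 onset /v/, coda /∅/ ok; σ2 onset /s/, coda /∅/ ok → licit

yes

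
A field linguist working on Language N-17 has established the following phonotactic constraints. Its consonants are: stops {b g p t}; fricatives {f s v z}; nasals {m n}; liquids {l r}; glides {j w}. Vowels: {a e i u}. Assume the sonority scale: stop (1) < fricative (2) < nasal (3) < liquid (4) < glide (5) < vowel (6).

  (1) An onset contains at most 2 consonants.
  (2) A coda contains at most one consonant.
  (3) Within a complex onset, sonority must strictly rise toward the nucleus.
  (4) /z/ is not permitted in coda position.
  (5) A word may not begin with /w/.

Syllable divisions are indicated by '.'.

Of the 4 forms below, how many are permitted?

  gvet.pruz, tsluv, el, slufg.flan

gvet.pruz — violates constraint 4: syllable 2 coda contains /z/ → not permitted
tsluv — violates constraint 1: syllable 1 onset /tsl/ has 3 consonants (> 2) → not permitted
el — σ1 onset /∅/, coda /l/ ok → permitted
slufg.flan — violates constraint 2: syllable 1 coda /fg/ has 2 consonants (> 1) → not permitted
Permitted: el → 1.

1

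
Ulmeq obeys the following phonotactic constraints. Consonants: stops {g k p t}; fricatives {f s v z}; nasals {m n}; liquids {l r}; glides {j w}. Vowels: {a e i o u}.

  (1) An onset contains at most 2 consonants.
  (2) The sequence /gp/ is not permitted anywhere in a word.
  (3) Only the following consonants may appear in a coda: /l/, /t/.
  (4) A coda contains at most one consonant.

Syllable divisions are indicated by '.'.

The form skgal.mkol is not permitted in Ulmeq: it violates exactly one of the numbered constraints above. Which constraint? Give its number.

1

skgal.mkol: syllable 1 onset /skg/ has 3 consonants (> 2).
This is a violation of constraint 1: "An onset contains at most 2 consonants."
The remaining constraints (2, 3, 4) are satisfied.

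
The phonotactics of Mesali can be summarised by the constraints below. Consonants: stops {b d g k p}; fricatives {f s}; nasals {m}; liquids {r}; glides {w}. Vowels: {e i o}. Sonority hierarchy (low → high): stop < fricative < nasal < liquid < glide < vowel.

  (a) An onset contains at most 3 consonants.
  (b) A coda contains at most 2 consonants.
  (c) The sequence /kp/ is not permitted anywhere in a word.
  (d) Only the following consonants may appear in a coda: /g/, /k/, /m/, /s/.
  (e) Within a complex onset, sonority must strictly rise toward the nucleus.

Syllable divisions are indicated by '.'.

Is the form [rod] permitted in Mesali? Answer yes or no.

[rod] — violates constraint (d): syllable 1 coda contains /d/, which is not a licensed coda consonant → not permitted

no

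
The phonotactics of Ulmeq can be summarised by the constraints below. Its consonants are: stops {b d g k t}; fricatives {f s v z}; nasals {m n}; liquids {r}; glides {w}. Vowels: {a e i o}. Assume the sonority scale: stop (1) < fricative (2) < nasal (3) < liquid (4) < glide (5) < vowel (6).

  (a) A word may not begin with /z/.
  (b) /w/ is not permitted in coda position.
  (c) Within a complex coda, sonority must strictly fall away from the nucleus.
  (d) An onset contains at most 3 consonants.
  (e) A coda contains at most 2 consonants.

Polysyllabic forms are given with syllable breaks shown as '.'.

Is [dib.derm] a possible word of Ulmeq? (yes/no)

yes

[dib.derm] — σ1 onset /d/, coda /b/ ok; σ2 onset /d/, coda /rm/ (4→3 falls) ok → well-formed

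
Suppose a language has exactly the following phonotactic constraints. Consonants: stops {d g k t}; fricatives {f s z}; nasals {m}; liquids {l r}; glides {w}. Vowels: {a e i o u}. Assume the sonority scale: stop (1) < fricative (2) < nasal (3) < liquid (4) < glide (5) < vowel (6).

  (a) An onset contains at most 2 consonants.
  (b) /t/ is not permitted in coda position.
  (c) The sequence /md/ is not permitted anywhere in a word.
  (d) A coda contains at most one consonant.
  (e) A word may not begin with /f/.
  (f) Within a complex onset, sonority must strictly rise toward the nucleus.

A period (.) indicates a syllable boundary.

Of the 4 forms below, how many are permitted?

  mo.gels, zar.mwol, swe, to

mo.gels — violates constraint (d): syllable 2 coda /ls/ has 2 consonants (> 1) → not permitted
zar.mwol — σ1 onset /z/, coda /r/ ok; σ2 onset /mw/ (3→5 rises), coda /l/ ok → permitted
swe — σ1 onset /sw/ (2→5 rises), coda /∅/ ok → permitted
to — σ1 onset /t/, coda /∅/ ok → permitted
Permitted: zar.mwol, swe, to → 3.

3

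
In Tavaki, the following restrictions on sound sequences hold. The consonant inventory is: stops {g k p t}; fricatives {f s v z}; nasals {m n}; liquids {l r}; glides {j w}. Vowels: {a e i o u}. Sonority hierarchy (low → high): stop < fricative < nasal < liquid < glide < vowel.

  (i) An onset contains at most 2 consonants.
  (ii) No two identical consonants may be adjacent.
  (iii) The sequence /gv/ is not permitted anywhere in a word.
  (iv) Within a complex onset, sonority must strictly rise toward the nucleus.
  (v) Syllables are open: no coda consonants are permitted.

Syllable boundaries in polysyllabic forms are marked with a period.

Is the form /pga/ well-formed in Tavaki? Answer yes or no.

no

/pga/ — violates constraint (iv): syllable 1 onset /pg/: /p/ (stop, 1) → /g/ (stop, 1) does not rise → ill-formed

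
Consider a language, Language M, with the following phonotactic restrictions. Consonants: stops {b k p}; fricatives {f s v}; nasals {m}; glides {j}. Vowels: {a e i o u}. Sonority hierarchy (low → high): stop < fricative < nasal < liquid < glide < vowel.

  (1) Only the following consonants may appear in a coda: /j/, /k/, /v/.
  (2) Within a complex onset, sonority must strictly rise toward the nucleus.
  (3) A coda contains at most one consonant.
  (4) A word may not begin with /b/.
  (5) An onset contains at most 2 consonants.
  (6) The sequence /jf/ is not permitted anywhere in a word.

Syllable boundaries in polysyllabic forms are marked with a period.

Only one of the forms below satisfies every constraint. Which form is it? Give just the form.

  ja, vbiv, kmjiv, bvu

ja

ja — σ1 onset /j/, coda /∅/ ok → well-formed
vbiv — violates constraint 2: syllable 1 onset /vb/: /v/ (fricative, 2) → /b/ (stop, 1) does not rise → ill-formed
kmjiv — violates constraint 5: syllable 1 onset /kmj/ has 3 consonants (> 2) → ill-formed
bvu — violates constraint 4: word begins with /b/ → ill-formed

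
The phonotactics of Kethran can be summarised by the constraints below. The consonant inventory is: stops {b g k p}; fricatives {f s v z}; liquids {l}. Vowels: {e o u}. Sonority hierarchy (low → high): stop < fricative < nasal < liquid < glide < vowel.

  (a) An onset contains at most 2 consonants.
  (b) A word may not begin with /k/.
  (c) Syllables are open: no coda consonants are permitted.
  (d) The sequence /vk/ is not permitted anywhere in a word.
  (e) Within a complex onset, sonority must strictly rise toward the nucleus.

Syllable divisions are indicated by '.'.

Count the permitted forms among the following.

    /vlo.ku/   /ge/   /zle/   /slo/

/vlo.ku/ — σ1 onset /vl/ (2→4 rises), coda /∅/ ok; σ2 onset /k/, coda /∅/ ok → permitted
/ge/ — σ1 onset /g/, coda /∅/ ok → permitted
/zle/ — σ1 onset /zl/ (2→4 rises), coda /∅/ ok → permitted
/slo/ — σ1 onset /sl/ (2→4 rises), coda /∅/ ok → permitted
Permitted: /vlo.ku/, /ge/, /zle/, /slo/ → 4.

4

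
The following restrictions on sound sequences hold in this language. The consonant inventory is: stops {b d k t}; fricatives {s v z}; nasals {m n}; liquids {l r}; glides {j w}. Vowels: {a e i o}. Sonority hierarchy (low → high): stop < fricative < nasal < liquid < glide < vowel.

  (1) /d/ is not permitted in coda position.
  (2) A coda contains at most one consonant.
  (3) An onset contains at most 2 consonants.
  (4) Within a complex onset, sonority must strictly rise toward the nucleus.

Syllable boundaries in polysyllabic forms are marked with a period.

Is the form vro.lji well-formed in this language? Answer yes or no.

vro.lji — σ1 onset /vr/ (2→4 rises), coda /∅/ ok; σ2 onset /lj/ (4→5 rises), coda /∅/ ok → well-formed

yes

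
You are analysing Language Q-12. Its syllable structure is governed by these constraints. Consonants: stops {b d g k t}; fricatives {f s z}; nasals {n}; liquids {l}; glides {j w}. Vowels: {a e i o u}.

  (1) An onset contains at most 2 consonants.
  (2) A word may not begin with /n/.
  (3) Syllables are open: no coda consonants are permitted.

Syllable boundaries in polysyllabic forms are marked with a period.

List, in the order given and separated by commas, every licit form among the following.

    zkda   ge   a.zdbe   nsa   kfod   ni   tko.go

zkda — violates constraint 1: syllable 1 onset /zkd/ has 3 consonants (> 2) → illicit
ge — σ1 onset /g/, coda /∅/ ok → licit
a.zdbe — violates constraint 1: syllable 2 onset /zdb/ has 3 consonants (> 2) → illicit
nsa — violates constraint 2: word begins with /n/ → illicit
kfod — violates constraint 3: syllable 1 coda /d/ has 1 consonant (> 0) → illicit
ni — violates constraint 2: word begins with /n/ → illicit
tko.go — σ1 onset /tk/ (2C), coda /∅/ ok; σ2 onset /g/, coda /∅/ ok → licit

ge, tko.go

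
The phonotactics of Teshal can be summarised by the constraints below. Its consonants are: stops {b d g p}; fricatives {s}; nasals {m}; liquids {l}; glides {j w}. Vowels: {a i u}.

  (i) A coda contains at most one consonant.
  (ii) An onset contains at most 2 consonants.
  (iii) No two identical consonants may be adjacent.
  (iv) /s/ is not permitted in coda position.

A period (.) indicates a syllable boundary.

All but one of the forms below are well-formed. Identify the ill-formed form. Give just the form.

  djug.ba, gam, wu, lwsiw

djug.ba — σ1 onset /dj/ (2C), coda /g/ ok; σ2 onset /b/, coda /∅/ ok → well-formed
gam — σ1 onset /g/, coda /m/ ok → well-formed
wu — σ1 onset /w/, coda /∅/ ok → well-formed
lwsiw — violates constraint (ii): syllable 1 onset /lws/ has 3 consonants (> 2) → ill-formed

lwsiw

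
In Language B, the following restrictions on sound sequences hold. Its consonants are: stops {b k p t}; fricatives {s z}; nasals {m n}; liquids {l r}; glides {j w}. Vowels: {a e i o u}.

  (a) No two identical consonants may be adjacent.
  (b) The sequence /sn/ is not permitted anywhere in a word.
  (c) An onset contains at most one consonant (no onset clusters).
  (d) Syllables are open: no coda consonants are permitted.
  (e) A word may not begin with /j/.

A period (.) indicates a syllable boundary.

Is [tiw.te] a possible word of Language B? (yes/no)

no

[tiw.te] — violates constraint (d): syllable 1 coda /w/ has 1 consonant (> 0) → phonotactically illegal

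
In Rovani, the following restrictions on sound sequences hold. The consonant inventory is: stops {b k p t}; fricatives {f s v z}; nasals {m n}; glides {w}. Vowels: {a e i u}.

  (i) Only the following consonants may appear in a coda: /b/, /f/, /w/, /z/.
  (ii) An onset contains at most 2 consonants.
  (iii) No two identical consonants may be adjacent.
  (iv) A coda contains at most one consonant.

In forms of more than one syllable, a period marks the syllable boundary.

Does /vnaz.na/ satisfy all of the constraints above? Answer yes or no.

yes

/vnaz.na/ — σ1 onset /vn/ (2C), coda /z/ ok; σ2 onset /n/, coda /∅/ ok → permitted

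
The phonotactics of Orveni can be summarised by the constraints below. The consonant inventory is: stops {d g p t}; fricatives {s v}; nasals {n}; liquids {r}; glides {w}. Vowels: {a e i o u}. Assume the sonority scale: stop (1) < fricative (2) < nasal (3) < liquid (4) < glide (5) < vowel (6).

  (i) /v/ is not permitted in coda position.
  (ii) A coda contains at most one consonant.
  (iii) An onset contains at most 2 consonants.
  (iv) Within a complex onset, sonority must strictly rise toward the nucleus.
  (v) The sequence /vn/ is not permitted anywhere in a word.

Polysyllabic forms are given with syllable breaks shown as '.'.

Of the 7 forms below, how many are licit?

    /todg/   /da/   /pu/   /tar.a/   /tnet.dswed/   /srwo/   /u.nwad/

4

/todg/ — violates constraint (ii): syllable 1 coda /dg/ has 2 consonants (> 1) → illicit
/da/ — σ1 onset /d/, coda /∅/ ok → licit
/pu/ — σ1 onset /p/, coda /∅/ ok → licit
/tar.a/ — σ1 onset /t/, coda /r/ ok; σ2 onset /∅/, coda /∅/ ok → licit
/tnet.dswed/ — violates constraint (iii): syllable 2 onset /dsw/ has 3 consonants (> 2) → illicit
/srwo/ — violates constraint (iii): syllable 1 onset /srw/ has 3 consonants (> 2) → illicit
/u.nwad/ — σ1 onset /∅/, coda /∅/ ok; σ2 onset /nw/ (3→5 rises), coda /d/ ok → licit
Licit: /da/, /pu/, /tar.a/, /u.nwad/ → 4.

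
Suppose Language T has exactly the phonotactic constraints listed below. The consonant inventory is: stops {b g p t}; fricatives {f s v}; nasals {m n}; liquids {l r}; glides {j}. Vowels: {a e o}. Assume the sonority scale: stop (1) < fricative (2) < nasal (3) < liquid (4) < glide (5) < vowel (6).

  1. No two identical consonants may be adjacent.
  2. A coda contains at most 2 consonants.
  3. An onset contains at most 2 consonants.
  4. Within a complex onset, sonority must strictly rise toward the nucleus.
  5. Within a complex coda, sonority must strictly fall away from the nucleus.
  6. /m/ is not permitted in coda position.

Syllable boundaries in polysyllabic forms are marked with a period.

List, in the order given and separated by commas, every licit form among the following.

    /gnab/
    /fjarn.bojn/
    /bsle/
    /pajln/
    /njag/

/gnab/ — σ1 onset /gn/ (1→3 rises), coda /b/ ok → licit
/fjarn.bojn/ — σ1 onset /fj/ (2→5 rises), coda /rn/ (4→3 falls) ok; σ2 onset /b/, coda /jn/ (5→3 falls) ok → licit
/bsle/ — violates constraint 3: syllable 1 onset /bsl/ has 3 consonants (> 2) → illicit
/pajln/ — violates constraint 2: syllable 1 coda /jln/ has 3 consonants (> 2) → illicit
/njag/ — σ1 onset /nj/ (3→5 rises), coda /g/ ok → licit

/gnab/, /fjarn.bojn/, /njag/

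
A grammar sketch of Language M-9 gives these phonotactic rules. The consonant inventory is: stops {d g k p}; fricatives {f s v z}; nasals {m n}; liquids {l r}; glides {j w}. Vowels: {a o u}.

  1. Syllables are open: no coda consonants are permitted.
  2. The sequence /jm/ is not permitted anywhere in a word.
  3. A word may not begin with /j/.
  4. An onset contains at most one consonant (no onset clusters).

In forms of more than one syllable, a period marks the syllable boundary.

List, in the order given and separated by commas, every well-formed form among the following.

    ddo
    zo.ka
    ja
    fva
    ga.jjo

ddo — violates constraint 4: syllable 1 onset /dd/ has 2 consonants (> 1) → ill-formed
zo.ka — σ1 onset /z/, coda /∅/ ok; σ2 onset /k/, coda /∅/ ok → well-formed
ja — violates constraint 3: word begins with /j/ → ill-formed
fva — violates constraint 4: syllable 1 onset /fv/ has 2 consonants (> 1) → ill-formed
ga.jjo — violates constraint 4: syllable 2 onset /jj/ has 2 consonants (> 1) → ill-formed

zo.ka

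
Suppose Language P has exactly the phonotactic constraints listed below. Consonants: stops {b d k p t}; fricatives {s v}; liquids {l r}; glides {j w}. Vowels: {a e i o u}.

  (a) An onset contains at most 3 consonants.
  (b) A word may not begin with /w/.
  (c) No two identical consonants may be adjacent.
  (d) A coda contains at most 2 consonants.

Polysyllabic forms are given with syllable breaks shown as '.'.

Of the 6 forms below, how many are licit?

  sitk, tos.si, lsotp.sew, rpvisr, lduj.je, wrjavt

3

sitk — σ1 onset /s/, coda /tk/ (2C) ok → licit
tos.si — violates constraint (c): adjacent identical consonants /ss/ → illicit
lsotp.sew — σ1 onset /ls/ (2C), coda /tp/ (2C) ok; σ2 onset /s/, coda /w/ ok → licit
rpvisr — σ1 onset /rpv/ (3C), coda /sr/ (2C) ok → licit
lduj.je — violates constraint (c): adjacent identical consonants /jj/ → illicit
wrjavt — violates constraint (b): word begins with /w/ → illicit
Licit: sitk, lsotp.sew, rpvisr → 3.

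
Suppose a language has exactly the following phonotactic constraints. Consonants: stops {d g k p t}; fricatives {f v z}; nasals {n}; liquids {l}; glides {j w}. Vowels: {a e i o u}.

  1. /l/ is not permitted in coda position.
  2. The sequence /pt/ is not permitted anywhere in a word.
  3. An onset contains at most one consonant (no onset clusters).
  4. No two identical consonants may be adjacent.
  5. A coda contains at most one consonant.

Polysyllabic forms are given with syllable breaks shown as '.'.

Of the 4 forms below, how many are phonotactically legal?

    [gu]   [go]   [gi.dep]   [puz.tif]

[gu] — σ1 onset /g/, coda /∅/ ok → phonotactically legal
[go] — σ1 onset /g/, coda /∅/ ok → phonotactically legal
[gi.dep] — σ1 onset /g/, coda /∅/ ok; σ2 onset /d/, coda /p/ ok → phonotactically legal
[puz.tif] — σ1 onset /p/, coda /z/ ok; σ2 onset /t/, coda /f/ ok → phonotactically legal
Phonotactically legal: [gu], [go], [gi.dep], [puz.tif] → 4.

4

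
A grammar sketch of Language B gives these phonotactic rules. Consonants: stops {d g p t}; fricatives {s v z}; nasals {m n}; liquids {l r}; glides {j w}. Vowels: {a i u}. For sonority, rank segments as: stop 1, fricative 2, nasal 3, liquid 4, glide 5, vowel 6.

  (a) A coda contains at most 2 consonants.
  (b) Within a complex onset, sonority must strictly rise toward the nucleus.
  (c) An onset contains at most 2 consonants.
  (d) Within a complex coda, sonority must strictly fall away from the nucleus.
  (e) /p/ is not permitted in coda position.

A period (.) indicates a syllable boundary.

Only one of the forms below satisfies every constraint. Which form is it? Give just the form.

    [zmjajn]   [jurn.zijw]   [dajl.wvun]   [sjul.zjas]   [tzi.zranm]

[zmjajn] — violates constraint (c): syllable 1 onset /zmj/ has 3 consonants (> 2) → phonotactically illegal
[jurn.zijw] — violates constraint (d): syllable 2 coda /jw/: /j/ (glide, 5) → /w/ (glide, 5) does not fall → phonotactically illegal
[dajl.wvun] — violates constraint (b): syllable 2 onset /wv/: /w/ (glide, 5) → /v/ (fricative, 2) does not rise → phonotactically illegal
[sjul.zjas] — σ1 onset /sj/ (2→5 rises), coda /l/ ok; σ2 onset /zj/ (2→5 rises), coda /s/ ok → phonotactically legal
[tzi.zranm] — violates constraint (d): syllable 2 coda /nm/: /n/ (nasal, 3) → /m/ (nasal, 3) does not fall → phonotactically illegal

[sjul.zjas]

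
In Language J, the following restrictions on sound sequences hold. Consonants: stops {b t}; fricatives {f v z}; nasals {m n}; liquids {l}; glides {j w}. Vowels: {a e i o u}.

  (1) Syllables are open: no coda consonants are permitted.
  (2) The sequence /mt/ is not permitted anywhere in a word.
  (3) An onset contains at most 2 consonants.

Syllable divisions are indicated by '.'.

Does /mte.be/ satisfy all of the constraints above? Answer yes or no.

/mte.be/ — violates constraint 2: contains banned sequence /mt/ → ill-formed

no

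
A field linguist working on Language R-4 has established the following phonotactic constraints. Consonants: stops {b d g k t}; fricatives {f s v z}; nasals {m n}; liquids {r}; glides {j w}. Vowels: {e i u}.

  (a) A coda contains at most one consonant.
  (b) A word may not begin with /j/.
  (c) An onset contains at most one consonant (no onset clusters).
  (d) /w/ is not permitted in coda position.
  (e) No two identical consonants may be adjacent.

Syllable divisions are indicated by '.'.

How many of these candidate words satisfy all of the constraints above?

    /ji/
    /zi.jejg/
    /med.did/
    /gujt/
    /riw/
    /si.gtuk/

/ji/ — violates constraint (b): word begins with /j/ → illicit
/zi.jejg/ — violates constraint (a): syllable 2 coda /jg/ has 2 consonants (> 1) → illicit
/med.did/ — violates constraint (e): adjacent identical consonants /dd/ → illicit
/gujt/ — violates constraint (a): syllable 1 coda /jt/ has 2 consonants (> 1) → illicit
/riw/ — violates constraint (d): syllable 1 coda contains /w/ → illicit
/si.gtuk/ — violates constraint (c): syllable 2 onset /gt/ has 2 consonants (> 1) → illicit
No form is licit → 0.

0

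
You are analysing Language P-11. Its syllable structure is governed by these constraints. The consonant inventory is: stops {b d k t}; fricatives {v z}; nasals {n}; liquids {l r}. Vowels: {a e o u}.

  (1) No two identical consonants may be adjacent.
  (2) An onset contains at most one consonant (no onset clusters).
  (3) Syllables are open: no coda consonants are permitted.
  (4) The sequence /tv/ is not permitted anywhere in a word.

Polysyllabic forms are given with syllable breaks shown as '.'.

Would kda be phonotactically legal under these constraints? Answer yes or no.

kda — violates constraint 2: syllable 1 onset /kd/ has 2 consonants (> 1) → phonotactically illegal

no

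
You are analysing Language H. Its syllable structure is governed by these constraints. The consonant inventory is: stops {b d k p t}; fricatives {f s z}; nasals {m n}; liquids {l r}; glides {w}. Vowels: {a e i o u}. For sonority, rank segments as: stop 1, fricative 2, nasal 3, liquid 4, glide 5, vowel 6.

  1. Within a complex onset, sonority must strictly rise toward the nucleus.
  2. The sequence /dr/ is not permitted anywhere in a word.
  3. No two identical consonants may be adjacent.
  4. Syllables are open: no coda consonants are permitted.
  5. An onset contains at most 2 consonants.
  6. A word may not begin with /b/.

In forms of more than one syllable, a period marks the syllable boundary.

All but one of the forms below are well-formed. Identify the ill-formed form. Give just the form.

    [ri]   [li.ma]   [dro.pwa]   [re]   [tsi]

[ri] — σ1 onset /r/, coda /∅/ ok → well-formed
[li.ma] — σ1 onset /l/, coda /∅/ ok; σ2 onset /m/, coda /∅/ ok → well-formed
[dro.pwa] — violates constraint 2: contains banned sequence /dr/ → ill-formed
[re] — σ1 onset /r/, coda /∅/ ok → well-formed
[tsi] — σ1 onset /ts/ (1→2 rises), coda /∅/ ok → well-formed

[dro.pwa]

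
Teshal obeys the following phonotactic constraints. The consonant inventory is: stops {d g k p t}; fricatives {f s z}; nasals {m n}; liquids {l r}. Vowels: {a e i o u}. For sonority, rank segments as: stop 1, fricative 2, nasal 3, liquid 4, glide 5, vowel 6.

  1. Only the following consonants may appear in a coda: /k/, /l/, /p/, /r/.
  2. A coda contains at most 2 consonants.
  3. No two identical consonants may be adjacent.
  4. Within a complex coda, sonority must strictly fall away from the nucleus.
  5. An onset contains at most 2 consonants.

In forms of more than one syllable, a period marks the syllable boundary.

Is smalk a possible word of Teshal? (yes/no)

smalk — σ1 onset /sm/ (2C), coda /lk/ (4→1 falls) ok → permitted

yes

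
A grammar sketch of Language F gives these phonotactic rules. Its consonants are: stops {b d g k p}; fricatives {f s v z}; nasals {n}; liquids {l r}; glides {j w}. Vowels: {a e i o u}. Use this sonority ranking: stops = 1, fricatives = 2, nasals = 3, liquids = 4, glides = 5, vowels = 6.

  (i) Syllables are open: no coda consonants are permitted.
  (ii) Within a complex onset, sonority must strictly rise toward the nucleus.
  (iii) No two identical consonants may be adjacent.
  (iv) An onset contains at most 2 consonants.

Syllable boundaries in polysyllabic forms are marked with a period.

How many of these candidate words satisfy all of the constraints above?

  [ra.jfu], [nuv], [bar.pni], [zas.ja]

0

[ra.jfu] — violates constraint (ii): syllable 2 onset /jf/: /j/ (glide, 5) → /f/ (fricative, 2) does not rise → phonotactically illegal
[nuv] — violates constraint (i): syllable 1 coda /v/ has 1 consonant (> 0) → phonotactically illegal
[bar.pni] — violates constraint (i): syllable 1 coda /r/ has 1 consonant (> 0) → phonotactically illegal
[zas.ja] — violates constraint (i): syllable 1 coda /s/ has 1 consonant (> 0) → phonotactically illegal
No form is phonotactically legal → 0.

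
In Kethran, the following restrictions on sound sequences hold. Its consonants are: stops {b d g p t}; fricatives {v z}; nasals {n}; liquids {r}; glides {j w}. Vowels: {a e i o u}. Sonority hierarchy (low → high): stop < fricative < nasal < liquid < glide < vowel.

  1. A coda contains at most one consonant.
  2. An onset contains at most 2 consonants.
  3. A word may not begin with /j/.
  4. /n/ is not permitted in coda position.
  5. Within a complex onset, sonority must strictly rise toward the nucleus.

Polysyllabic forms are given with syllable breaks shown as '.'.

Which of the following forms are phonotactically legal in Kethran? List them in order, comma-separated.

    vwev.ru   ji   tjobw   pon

vwev.ru — σ1 onset /vw/ (2→5 rises), coda /v/ ok; σ2 onset /r/, coda /∅/ ok → phonotactically legal
ji — violates constraint 3: word begins with /j/ → phonotactically illegal
tjobw — violates constraint 1: syllable 1 coda /bw/ has 2 consonants (> 1) → phonotactically illegal
pon — violates constraint 4: syllable 1 coda contains /n/ → phonotactically illegal

vwev.ru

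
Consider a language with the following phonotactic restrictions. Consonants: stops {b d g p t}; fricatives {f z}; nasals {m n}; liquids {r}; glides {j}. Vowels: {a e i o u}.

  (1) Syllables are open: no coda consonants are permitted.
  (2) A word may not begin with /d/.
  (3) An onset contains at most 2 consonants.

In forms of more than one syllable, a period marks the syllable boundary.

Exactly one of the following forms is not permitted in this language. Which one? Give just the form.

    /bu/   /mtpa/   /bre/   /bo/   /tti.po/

/mtpa/

/bu/ — σ1 onset /b/, coda /∅/ ok → permitted
/mtpa/ — violates constraint 3: syllable 1 onset /mtp/ has 3 consonants (> 2) → not permitted
/bre/ — σ1 onset /br/ (2C), coda /∅/ ok → permitted
/bo/ — σ1 onset /b/, coda /∅/ ok → permitted
/tti.po/ — σ1 onset /tt/ (2C), coda /∅/ ok; σ2 onset /p/, coda /∅/ ok → permitted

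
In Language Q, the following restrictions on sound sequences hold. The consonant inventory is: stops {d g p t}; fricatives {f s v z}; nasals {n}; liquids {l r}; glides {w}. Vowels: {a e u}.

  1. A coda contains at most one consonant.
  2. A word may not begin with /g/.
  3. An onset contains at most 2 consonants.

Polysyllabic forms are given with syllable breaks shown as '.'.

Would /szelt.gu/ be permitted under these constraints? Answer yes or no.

/szelt.gu/ — violates constraint 1: syllable 1 coda /lt/ has 2 consonants (> 1) → not permitted

no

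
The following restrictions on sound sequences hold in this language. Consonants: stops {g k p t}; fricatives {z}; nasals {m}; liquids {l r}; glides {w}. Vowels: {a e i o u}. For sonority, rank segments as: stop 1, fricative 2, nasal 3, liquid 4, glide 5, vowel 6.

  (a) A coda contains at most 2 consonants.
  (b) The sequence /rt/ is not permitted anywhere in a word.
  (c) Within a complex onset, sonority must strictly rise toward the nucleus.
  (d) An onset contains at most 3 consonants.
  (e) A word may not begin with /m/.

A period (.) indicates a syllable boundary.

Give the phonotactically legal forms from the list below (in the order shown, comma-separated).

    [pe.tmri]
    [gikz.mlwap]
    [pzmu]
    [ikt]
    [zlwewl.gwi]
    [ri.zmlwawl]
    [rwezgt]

[pe.tmri] — σ1 onset /p/, coda /∅/ ok; σ2 onset /tmr/ (1→3→4 rises), coda /∅/ ok → phonotactically legal
[gikz.mlwap] — σ1 onset /g/, coda /kz/ (2C) ok; σ2 onset /mlw/ (3→4→5 rises), coda /p/ ok → phonotactically legal
[pzmu] — σ1 onset /pzm/ (1→2→3 rises), coda /∅/ ok → phonotactically legal
[ikt] — σ1 onset /∅/, coda /kt/ (2C) ok → phonotactically legal
[zlwewl.gwi] — σ1 onset /zlw/ (2→4→5 rises), coda /wl/ (2C) ok; σ2 onset /gw/ (1→5 rises), coda /∅/ ok → phonotactically legal
[ri.zmlwawl] — violates constraint (d): syllable 2 onset /zmlw/ has 4 consonants (> 3) → phonotactically illegal
[rwezgt] — violates constraint (a): syllable 1 coda /zgt/ has 3 consonants (> 2) → phonotactically illegal

[pe.tmri], [gikz.mlwap], [pzmu], [ikt], [zlwewl.gwi]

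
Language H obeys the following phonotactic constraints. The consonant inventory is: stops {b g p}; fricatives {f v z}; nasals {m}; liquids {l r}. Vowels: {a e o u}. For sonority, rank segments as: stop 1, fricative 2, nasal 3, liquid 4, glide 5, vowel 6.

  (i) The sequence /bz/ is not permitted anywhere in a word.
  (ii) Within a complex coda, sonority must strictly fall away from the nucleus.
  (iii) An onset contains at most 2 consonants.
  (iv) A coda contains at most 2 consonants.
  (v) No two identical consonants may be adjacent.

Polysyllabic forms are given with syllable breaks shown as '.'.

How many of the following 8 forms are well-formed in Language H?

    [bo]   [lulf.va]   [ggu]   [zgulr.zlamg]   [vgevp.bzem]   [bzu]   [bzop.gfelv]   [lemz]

[bo] — σ1 onset /b/, coda /∅/ ok → well-formed
[lulf.va] — σ1 onset /l/, coda /lf/ (4→2 falls) ok; σ2 onset /v/, coda /∅/ ok → well-formed
[ggu] — violates constraint (v): adjacent identical consonants /gg/ → ill-formed
[zgulr.zlamg] — violates constraint (ii): syllable 1 coda /lr/: /l/ (liquid, 4) → /r/ (liquid, 4) does not fall → ill-formed
[vgevp.bzem] — violates constraint (i): contains banned sequence /bz/ → ill-formed
[bzu] — violates constraint (i): contains banned sequence /bz/ → ill-formed
[bzop.gfelv] — violates constraint (i): contains banned sequence /bz/ → ill-formed
[lemz] — σ1 onset /l/, coda /mz/ (3→2 falls) ok → well-formed
Well-formed: [bo], [lulf.va], [lemz] → 3.

3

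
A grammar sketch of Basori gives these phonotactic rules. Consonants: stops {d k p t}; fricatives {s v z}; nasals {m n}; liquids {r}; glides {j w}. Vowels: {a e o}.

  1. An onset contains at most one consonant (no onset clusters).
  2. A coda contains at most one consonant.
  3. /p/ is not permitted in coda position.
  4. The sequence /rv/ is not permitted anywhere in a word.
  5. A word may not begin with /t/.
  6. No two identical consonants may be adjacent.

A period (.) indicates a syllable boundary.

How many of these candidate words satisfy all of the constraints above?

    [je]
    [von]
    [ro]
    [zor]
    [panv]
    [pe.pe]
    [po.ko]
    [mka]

[je] — σ1 onset /j/, coda /∅/ ok → licit
[von] — σ1 onset /v/, coda /n/ ok → licit
[ro] — σ1 onset /r/, coda /∅/ ok → licit
[zor] — σ1 onset /z/, coda /r/ ok → licit
[panv] — violates constraint 2: syllable 1 coda /nv/ has 2 consonants (> 1) → illicit
[pe.pe] — σ1 onset /p/, coda /∅/ ok; σ2 onset /p/, coda /∅/ ok → licit
[po.ko] — σ1 onset /p/, coda /∅/ ok; σ2 onset /k/, coda /∅/ ok → licit
[mka] — violates constraint 1: syllable 1 onset /mk/ has 2 consonants (> 1) → illicit
Licit: [je], [von], [ro], [zor], [pe.pe], [po.ko] → 6.

6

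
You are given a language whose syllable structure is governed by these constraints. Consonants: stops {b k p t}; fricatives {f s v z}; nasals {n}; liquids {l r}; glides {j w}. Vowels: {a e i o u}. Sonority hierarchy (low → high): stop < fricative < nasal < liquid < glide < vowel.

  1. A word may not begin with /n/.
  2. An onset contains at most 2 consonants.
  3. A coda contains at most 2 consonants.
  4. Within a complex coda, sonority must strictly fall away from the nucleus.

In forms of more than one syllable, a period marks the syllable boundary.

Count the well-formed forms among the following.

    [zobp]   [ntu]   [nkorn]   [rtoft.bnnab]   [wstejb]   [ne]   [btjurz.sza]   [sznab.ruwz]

[zobp] — violates constraint 4: syllable 1 coda /bp/: /b/ (stop, 1) → /p/ (stop, 1) does not fall → ill-formed
[ntu] — violates constraint 1: word begins with /n/ → ill-formed
[nkorn] — violates constraint 1: word begins with /n/ → ill-formed
[rtoft.bnnab] — violates constraint 2: syllable 2 onset /bnn/ has 3 consonants (> 2) → ill-formed
[wstejb] — violates constraint 2: syllable 1 onset /wst/ has 3 consonants (> 2) → ill-formed
[ne] — violates constraint 1: word begins with /n/ → ill-formed
[btjurz.sza] — violates constraint 2: syllable 1 onset /btj/ has 3 consonants (> 2) → ill-formed
[sznab.ruwz] — violates constraint 2: syllable 1 onset /szn/ has 3 consonants (> 2) → ill-formed
No form is well-formed → 0.

0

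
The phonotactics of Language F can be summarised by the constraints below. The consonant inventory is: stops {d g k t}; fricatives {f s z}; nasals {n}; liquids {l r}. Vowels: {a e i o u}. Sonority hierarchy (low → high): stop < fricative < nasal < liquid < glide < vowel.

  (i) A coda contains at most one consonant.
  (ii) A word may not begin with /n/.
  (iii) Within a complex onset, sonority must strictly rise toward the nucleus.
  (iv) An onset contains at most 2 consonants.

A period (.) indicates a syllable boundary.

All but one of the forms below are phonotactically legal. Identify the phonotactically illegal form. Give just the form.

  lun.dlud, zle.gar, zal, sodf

lun.dlud — σ1 onset /l/, coda /n/ ok; σ2 onset /dl/ (1→4 rises), coda /d/ ok → phonotactically legal
zle.gar — σ1 onset /zl/ (2→4 rises), coda /∅/ ok; σ2 onset /g/, coda /r/ ok → phonotactically legal
zal — σ1 onset /z/, coda /l/ ok → phonotactically legal
sodf — violates constraint (i): syllable 1 coda /df/ has 2 consonants (> 1) → phonotactically illegal

sodf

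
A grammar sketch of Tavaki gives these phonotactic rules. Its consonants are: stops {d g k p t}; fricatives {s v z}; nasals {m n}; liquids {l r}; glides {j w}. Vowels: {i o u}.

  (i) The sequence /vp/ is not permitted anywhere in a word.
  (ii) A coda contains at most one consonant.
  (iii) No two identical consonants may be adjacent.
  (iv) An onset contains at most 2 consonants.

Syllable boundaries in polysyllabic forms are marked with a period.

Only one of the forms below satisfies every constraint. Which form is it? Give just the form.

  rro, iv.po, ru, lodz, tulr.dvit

ru

rro — violates constraint (iii): adjacent identical consonants /rr/ → ill-formed
iv.po — violates constraint (i): contains banned sequence /vp/ → ill-formed
ru — σ1 onset /r/, coda /∅/ ok → well-formed
lodz — violates constraint (ii): syllable 1 coda /dz/ has 2 consonants (> 1) → ill-formed
tulr.dvit — violates constraint (ii): syllable 1 coda /lr/ has 2 consonants (> 1) → ill-formed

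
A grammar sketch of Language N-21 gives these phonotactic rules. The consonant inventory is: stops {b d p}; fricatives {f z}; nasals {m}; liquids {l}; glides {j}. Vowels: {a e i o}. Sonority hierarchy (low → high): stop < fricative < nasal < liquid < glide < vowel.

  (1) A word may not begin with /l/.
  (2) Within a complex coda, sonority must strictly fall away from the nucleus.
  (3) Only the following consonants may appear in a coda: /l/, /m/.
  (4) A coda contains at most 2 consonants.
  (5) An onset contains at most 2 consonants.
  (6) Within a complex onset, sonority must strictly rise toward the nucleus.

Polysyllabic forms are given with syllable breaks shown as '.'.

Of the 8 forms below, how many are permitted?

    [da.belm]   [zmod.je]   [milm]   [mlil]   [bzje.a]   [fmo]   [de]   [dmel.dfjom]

[da.belm] — σ1 onset /d/, coda /∅/ ok; σ2 onset /b/, coda /lm/ (4→3 falls) ok → permitted
[zmod.je] — violates constraint 3: syllable 1 coda contains /d/, which is not a licensed coda consonant → not permitted
[milm] — σ1 onset /m/, coda /lm/ (4→3 falls) ok → permitted
[mlil] — σ1 onset /ml/ (3→4 rises), coda /l/ ok → permitted
[bzje.a] — violates constraint 5: syllable 1 onset /bzj/ has 3 consonants (> 2) → not permitted
[fmo] — σ1 onset /fm/ (2→3 rises), coda /∅/ ok → permitted
[de] — σ1 onset /d/, coda /∅/ ok → permitted
[dmel.dfjom] — violates constraint 5: syllable 2 onset /dfj/ has 3 consonants (> 2) → not permitted
Permitted: [da.belm], [milm], [mlil], [fmo], [de] → 5.

5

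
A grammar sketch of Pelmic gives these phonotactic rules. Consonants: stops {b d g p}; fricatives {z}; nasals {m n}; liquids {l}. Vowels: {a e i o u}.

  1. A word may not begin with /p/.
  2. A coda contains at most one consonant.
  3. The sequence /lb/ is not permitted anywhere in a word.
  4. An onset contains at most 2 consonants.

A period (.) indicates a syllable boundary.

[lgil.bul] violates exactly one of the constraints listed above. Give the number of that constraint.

[lgil.bul]: contains banned sequence /lb/.
This is a violation of constraint 3: "The sequence /lb/ is not permitted anywhere in a word."
The remaining constraints (1, 2, 4) are satisfied.

3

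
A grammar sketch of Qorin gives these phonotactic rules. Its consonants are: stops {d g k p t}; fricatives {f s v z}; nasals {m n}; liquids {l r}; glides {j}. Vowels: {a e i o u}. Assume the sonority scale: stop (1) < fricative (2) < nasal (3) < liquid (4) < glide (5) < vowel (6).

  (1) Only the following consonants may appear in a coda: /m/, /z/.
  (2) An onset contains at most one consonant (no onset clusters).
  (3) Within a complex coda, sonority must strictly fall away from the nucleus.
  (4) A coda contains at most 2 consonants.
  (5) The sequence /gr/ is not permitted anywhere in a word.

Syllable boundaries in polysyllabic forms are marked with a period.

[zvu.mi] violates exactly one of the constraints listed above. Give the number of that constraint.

2

[zvu.mi]: syllable 1 onset /zv/ has 2 consonants (> 1).
This is a violation of constraint 2: "An onset contains at most one consonant (no onset clusters)."
The remaining constraints (1, 3, 4, 5) are satisfied.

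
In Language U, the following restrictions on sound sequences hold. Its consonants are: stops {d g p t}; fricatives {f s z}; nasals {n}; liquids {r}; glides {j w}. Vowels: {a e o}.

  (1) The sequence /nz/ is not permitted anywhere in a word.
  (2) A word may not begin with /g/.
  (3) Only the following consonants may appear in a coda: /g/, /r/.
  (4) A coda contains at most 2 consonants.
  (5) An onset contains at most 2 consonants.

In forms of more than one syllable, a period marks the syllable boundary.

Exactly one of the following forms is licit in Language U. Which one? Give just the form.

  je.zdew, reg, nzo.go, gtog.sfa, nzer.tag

je.zdew — violates constraint 3: syllable 2 coda contains /w/, which is not a licensed coda consonant → illicit
reg — σ1 onset /r/, coda /g/ ok → licit
nzo.go — violates constraint 1: contains banned sequence /nz/ → illicit
gtog.sfa — violates constraint 2: word begins with /g/ → illicit
nzer.tag — violates constraint 1: contains banned sequence /nz/ → illicit

reg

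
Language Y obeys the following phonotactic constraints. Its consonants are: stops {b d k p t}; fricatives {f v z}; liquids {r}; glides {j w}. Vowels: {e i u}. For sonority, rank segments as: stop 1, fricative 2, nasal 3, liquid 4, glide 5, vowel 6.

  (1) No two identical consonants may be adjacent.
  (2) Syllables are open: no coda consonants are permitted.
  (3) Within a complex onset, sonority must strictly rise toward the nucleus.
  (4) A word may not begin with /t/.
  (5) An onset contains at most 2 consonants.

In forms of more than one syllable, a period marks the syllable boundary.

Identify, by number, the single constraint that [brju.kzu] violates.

[brju.kzu]: syllable 1 onset /brj/ has 3 consonants (> 2).
This is a violation of constraint 5: "An onset contains at most 2 consonants."
The remaining constraints (1, 2, 3, 4) are satisfied.

5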